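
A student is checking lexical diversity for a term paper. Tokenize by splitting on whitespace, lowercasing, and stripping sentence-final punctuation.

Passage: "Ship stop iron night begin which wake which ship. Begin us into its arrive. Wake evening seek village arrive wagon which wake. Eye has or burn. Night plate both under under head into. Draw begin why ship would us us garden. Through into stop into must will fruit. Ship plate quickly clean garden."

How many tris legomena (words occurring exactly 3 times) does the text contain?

4

Frequencies: ship:4, into:4, begin:3, which:3, wake:3, us:3, stop:2, night:2, arrive:2, plate:2, under:2, garden:2, iron:1, its:1, evening:1, seek:1, village:1, wagon:1, eye:1, has:1, … (13 more, each freq 1)
Words with frequency 3: begin, us, wake, which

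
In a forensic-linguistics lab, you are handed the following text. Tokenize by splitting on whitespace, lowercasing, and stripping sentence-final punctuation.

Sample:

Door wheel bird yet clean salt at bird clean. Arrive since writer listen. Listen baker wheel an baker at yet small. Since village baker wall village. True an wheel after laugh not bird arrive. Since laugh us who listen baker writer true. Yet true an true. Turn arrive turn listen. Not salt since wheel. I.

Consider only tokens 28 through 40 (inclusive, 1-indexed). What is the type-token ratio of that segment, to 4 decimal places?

0.9231

Segment tokens 28–40: an, wheel, after, laugh, not, bird, arrive, since, laugh, us, who, listen, baker
Segment N = 13, segment V = 12.
TTR = 12 / 13 = 0.9231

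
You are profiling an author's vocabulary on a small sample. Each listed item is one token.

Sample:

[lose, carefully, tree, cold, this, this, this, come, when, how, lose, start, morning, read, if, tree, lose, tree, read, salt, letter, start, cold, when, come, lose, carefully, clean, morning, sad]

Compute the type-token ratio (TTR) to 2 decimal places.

N = 30 tokens, V = 16 types.
TTR = V / N = 16 / 30 = 0.53

0.53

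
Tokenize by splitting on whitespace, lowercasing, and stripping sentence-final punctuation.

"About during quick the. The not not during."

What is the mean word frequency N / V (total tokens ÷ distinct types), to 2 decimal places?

1.60

N = 8 tokens, V = 5 types.
Mean frequency = N / V = 8 / 5 = 1.60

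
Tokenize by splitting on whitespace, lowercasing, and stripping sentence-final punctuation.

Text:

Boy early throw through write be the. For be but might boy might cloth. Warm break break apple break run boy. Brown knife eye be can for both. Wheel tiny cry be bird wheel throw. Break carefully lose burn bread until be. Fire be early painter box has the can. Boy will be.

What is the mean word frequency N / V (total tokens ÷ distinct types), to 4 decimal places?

N = 53 tokens, V = 34 types.
Mean frequency = N / V = 53 / 34 = 1.5588

1.5588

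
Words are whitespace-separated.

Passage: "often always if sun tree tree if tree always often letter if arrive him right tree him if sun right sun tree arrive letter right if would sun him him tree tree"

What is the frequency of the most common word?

7

Frequencies: tree:7, if:5, sun:4, him:4, right:3, often:2, always:2, letter:2, arrive:2, would:1
Most common: 'tree' with frequency 7.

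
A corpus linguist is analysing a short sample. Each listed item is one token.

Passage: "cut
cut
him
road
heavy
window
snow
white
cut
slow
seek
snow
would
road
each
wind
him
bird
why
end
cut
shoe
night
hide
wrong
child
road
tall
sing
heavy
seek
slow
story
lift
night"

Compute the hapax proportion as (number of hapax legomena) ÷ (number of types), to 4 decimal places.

Frequencies: cut:4, road:3, him:2, heavy:2, snow:2, slow:2, seek:2, night:2, window:1, white:1, would:1, each:1, wind:1, bird:1, why:1, end:1, shoe:1, hide:1, wrong:1, child:1, … (4 more, each freq 1)
Hapax count = 16; type count = 24.
Ratio = 16 / 24 = 0.6667

0.6667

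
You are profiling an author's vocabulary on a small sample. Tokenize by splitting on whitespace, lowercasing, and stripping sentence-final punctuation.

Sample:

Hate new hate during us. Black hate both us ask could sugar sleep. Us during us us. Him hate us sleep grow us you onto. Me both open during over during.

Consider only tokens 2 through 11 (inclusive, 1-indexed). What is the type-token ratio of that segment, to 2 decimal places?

Segment tokens 2–11: new, hate, during, us, black, hate, both, us, ask, could
Segment N = 10, segment V = 8.
TTR = 8 / 10 = 0.80

0.80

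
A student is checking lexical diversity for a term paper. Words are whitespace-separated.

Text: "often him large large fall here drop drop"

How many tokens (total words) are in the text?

Tokens: often, him, large, large, fall, here, drop, drop
N = 8

8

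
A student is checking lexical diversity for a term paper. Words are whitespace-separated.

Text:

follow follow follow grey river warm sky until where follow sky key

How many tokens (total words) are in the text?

12

Tokens: follow, follow, follow, grey, river, warm, sky, until, where, follow, sky, key
N = 12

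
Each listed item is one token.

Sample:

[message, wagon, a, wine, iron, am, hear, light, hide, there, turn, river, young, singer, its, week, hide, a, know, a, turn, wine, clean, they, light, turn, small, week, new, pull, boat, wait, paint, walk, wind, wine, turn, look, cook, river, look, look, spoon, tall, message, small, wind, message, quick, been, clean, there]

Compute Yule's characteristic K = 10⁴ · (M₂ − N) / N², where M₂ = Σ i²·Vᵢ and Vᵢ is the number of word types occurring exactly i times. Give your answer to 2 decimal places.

Frequencies: turn:4, message:3, a:3, wine:3, look:3, light:2, hide:2, there:2, river:2, week:2, clean:2, small:2, wind:2, wagon:1, iron:1, am:1, hear:1, young:1, singer:1, its:1, … (13 more, each freq 1)
N = 52. Frequency spectrum: V_1=20, V_2=8, V_3=4, V_4=1
M₂ = 1²·20 + 2²·8 + 3²·4 + 4²·1 = 104
K = 10000 × (104 − 52) / 52² = 192.31

192.31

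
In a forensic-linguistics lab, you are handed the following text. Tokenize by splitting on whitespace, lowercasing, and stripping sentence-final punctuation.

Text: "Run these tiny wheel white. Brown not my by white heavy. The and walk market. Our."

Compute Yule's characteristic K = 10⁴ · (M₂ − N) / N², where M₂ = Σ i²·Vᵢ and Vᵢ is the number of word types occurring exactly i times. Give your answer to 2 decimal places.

Frequencies: white:2, run:1, these:1, tiny:1, wheel:1, brown:1, not:1, my:1, by:1, heavy:1, the:1, and:1, walk:1, market:1, our:1
N = 16. Frequency spectrum: V_1=14, V_2=1
M₂ = 1²·14 + 2²·1 = 18
K = 10000 × (18 − 16) / 16² = 78.13

78.13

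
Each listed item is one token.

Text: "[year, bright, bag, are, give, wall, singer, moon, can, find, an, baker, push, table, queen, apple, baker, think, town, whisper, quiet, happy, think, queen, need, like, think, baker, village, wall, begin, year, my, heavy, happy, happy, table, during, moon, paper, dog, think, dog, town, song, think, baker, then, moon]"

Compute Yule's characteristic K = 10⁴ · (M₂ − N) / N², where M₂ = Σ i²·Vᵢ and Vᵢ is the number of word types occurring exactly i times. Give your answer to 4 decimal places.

Frequencies: think:5, baker:4, moon:3, happy:3, year:2, wall:2, table:2, queen:2, town:2, dog:2, bright:1, bag:1, are:1, give:1, singer:1, can:1, find:1, an:1, push:1, apple:1, … (12 more, each freq 1)
N = 49. Frequency spectrum: V_1=22, V_2=6, V_3=2, V_4=1, V_5=1
M₂ = 1²·22 + 2²·6 + 3²·2 + 4²·1 + 5²·1 = 105
K = 10000 × (105 − 49) / 49² = 233.2362

233.2362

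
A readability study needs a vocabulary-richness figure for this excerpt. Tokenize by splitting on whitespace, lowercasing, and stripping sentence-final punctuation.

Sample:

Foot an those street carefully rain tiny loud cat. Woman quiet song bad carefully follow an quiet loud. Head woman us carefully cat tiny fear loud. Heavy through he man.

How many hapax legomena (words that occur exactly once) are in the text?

14

Frequencies: carefully:3, loud:3, an:2, tiny:2, cat:2, woman:2, quiet:2, foot:1, those:1, street:1, rain:1, song:1, bad:1, follow:1, head:1, us:1, fear:1, heavy:1, through:1, he:1, … (1 more, each freq 1)
Hapax (freq=1): bad, fear, follow, foot, he, head, heavy, man, rain, song, street, those, through, us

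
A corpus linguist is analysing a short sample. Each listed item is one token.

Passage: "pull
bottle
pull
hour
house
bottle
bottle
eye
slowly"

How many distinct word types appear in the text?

6

Distinct types: {bottle, eye, hour, house, pull, slowly}
V = 6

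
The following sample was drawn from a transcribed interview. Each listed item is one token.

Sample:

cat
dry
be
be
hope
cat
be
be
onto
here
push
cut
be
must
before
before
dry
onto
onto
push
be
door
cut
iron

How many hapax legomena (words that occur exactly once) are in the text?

Frequencies: be:6, onto:3, cat:2, dry:2, push:2, cut:2, before:2, hope:1, here:1, must:1, door:1, iron:1
Hapax (freq=1): door, here, hope, iron, must

5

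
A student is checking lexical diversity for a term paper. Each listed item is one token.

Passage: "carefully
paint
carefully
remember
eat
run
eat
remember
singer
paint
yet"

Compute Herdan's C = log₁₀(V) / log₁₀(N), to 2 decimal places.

0.81

N = 11, V = 7.
log₁₀(V) = 0.845098, log₁₀(N) = 1.041393
C = 0.845098 / 1.041393 = 0.81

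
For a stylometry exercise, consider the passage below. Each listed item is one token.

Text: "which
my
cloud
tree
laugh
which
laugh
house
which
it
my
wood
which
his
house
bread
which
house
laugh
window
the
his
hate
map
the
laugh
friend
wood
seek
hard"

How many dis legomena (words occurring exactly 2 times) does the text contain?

Frequencies: which:5, laugh:4, house:3, my:2, wood:2, his:2, the:2, cloud:1, tree:1, it:1, bread:1, window:1, hate:1, map:1, friend:1, seek:1, hard:1
Words with frequency 2: his, my, the, wood

4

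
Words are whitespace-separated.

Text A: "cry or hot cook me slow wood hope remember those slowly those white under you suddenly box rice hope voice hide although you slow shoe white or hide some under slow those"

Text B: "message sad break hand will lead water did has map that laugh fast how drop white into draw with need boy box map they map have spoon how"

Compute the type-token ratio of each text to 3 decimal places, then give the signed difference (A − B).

TTR(A) = 22/32 = 0.688
TTR(B) = 25/28 = 0.893
Difference = 0.688 − 0.893 = -0.205

-0.205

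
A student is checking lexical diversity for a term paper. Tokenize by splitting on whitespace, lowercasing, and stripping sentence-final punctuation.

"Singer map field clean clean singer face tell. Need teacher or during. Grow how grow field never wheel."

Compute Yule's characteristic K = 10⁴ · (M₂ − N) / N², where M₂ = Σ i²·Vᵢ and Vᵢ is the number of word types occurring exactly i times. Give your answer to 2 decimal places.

Frequencies: singer:2, field:2, clean:2, grow:2, map:1, face:1, tell:1, need:1, teacher:1, or:1, during:1, how:1, never:1, wheel:1
N = 18. Frequency spectrum: V_1=10, V_2=4
M₂ = 1²·10 + 2²·4 = 26
K = 10000 × (26 − 18) / 18² = 246.91

246.91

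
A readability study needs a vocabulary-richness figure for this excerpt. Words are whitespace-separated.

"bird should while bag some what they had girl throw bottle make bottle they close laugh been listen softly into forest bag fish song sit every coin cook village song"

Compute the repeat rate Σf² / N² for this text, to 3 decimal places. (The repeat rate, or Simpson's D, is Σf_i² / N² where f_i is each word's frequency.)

0.042

Frequencies: bag:2, they:2, bottle:2, song:2, bird:1, should:1, while:1, some:1, what:1, had:1, girl:1, throw:1, make:1, close:1, laugh:1, been:1, listen:1, softly:1, into:1, forest:1, … (6 more, each freq 1)
Σf² = 38; N² = 900
Repeat rate = 38 / 900 = 0.042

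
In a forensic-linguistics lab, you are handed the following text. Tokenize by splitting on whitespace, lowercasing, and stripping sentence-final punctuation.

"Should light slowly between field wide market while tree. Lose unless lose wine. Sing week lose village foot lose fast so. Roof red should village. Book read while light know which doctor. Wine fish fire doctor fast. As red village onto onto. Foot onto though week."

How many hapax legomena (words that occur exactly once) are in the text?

Frequencies: lose:4, village:3, onto:3, should:2, light:2, while:2, wine:2, week:2, foot:2, fast:2, red:2, doctor:2, slowly:1, between:1, field:1, wide:1, market:1, tree:1, unless:1, sing:1, … (10 more, each freq 1)
Hapax (freq=1): as, between, book, field, fire, fish, know, market, read, roof, sing, slowly, so, though, tree, unless, which, wide

18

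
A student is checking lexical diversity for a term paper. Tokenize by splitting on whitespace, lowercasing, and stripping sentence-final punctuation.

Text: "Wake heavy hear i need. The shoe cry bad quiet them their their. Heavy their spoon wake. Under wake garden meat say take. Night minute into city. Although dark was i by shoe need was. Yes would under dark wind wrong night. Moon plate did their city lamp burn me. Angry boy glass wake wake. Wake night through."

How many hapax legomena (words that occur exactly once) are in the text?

Frequencies: wake:6, their:4, night:3, heavy:2, i:2, need:2, shoe:2, under:2, city:2, dark:2, was:2, hear:1, the:1, cry:1, bad:1, quiet:1, them:1, spoon:1, garden:1, meat:1, … (20 more, each freq 1)
Hapax (freq=1): although, angry, bad, boy, burn, by, cry, did, garden, glass, hear, into, lamp, me, meat, minute, moon, plate, quiet, say, spoon, take, the, them, through, wind, would, wrong, yes

29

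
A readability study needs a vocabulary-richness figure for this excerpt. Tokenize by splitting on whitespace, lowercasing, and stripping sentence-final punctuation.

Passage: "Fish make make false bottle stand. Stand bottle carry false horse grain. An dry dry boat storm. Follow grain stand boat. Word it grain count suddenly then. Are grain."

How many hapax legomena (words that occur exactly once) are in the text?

Frequencies: grain:4, stand:3, make:2, false:2, bottle:2, dry:2, boat:2, fish:1, carry:1, horse:1, an:1, storm:1, follow:1, word:1, it:1, count:1, suddenly:1, then:1, are:1
Hapax (freq=1): an, are, carry, count, fish, follow, horse, it, storm, suddenly, then, word

12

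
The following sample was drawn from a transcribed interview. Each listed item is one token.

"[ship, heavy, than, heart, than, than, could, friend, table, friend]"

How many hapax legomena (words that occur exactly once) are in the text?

Frequencies: than:3, friend:2, ship:1, heavy:1, heart:1, could:1, table:1
Hapax (freq=1): could, heart, heavy, ship, table

5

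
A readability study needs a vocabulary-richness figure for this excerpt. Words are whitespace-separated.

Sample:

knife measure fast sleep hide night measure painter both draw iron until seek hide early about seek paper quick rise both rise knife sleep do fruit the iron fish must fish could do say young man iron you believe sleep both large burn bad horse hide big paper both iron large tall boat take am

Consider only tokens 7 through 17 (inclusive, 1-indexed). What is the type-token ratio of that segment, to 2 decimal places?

Segment tokens 7–17: measure, painter, both, draw, iron, until, seek, hide, early, about, seek
Segment N = 11, segment V = 10.
TTR = 10 / 11 = 0.91

0.91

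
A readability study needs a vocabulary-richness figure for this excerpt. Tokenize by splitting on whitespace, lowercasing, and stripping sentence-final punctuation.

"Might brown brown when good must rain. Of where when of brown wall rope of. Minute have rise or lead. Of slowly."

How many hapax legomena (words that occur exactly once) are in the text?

13

Frequencies: of:4, brown:3, when:2, might:1, good:1, must:1, rain:1, where:1, wall:1, rope:1, minute:1, have:1, rise:1, or:1, lead:1, slowly:1
Hapax (freq=1): good, have, lead, might, minute, must, or, rain, rise, rope, slowly, wall, where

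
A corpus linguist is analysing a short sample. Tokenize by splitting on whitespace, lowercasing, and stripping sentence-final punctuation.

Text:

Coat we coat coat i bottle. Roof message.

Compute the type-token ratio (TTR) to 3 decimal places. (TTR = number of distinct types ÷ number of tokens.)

N = 8 tokens, V = 6 types.
TTR = V / N = 6 / 8 = 0.750

0.750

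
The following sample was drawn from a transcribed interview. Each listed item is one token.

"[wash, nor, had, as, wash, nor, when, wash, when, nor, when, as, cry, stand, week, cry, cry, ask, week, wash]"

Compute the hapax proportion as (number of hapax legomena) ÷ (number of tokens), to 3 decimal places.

Frequencies: wash:4, nor:3, when:3, cry:3, as:2, week:2, had:1, stand:1, ask:1
Hapax count = 3; token count = 20.
Ratio = 3 / 20 = 0.150

0.150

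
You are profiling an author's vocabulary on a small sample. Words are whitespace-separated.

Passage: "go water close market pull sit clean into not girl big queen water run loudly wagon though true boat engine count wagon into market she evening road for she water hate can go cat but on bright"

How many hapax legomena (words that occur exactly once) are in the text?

Frequencies: water:3, go:2, market:2, into:2, wagon:2, she:2, close:1, pull:1, sit:1, clean:1, not:1, girl:1, big:1, queen:1, run:1, loudly:1, though:1, true:1, boat:1, engine:1, … (10 more, each freq 1)
Hapax (freq=1): big, boat, bright, but, can, cat, clean, close, count, engine, evening, for, girl, hate, loudly, not, on, pull, queen, road, run, sit, though, true

24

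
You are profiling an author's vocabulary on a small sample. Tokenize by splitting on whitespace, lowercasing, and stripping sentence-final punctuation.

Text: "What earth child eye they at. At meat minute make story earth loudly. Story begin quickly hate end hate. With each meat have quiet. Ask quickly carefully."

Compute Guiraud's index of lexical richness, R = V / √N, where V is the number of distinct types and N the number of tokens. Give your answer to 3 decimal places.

4.041

N = 27, V = 21.
√N = 5.196152
R = 21 / 5.196152 = 4.041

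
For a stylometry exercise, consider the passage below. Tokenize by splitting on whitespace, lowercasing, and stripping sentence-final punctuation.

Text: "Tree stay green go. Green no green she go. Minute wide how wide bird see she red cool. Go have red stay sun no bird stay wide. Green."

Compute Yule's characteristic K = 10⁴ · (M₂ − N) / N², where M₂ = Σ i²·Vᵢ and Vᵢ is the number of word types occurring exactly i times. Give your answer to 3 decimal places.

484.694

Frequencies: green:4, stay:3, go:3, wide:3, no:2, she:2, bird:2, red:2, tree:1, minute:1, how:1, see:1, cool:1, have:1, sun:1
N = 28. Frequency spectrum: V_1=7, V_2=4, V_3=3, V_4=1
M₂ = 1²·7 + 2²·4 + 3²·3 + 4²·1 = 66
K = 10000 × (66 − 28) / 28² = 484.694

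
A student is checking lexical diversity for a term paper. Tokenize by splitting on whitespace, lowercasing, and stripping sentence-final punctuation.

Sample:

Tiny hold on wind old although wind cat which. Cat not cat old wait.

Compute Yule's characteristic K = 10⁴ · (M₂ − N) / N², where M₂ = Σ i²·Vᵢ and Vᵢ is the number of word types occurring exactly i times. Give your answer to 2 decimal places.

510.20

Frequencies: cat:3, wind:2, old:2, tiny:1, hold:1, on:1, although:1, which:1, not:1, wait:1
N = 14. Frequency spectrum: V_1=7, V_2=2, V_3=1
M₂ = 1²·7 + 2²·2 + 3²·1 = 24
K = 10000 × (24 − 14) / 14² = 510.20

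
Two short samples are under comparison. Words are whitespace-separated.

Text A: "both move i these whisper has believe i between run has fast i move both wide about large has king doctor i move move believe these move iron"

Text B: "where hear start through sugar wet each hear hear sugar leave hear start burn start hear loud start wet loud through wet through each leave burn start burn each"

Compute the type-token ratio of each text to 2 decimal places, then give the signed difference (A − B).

TTR(A) = 16/28 = 0.57
TTR(B) = 10/29 = 0.34
Difference = 0.57 − 0.34 = 0.23

0.23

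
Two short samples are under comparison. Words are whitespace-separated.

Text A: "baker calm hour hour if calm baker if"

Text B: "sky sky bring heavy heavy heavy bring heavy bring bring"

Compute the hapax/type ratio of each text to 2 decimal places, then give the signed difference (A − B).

0.00

A: hapax=0, V=4, ratio=0.00
B: hapax=0, V=3, ratio=0.00
Difference = 0.00 − 0.00 = 0.00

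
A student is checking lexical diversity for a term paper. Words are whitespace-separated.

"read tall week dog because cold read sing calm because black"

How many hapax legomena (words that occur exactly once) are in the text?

7

Frequencies: read:2, because:2, tall:1, week:1, dog:1, cold:1, sing:1, calm:1, black:1
Hapax (freq=1): black, calm, cold, dog, sing, tall, week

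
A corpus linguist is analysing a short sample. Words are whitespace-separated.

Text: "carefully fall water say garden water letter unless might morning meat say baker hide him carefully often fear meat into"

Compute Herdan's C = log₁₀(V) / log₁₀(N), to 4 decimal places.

0.9255

N = 20, V = 16.
log₁₀(V) = 1.204120, log₁₀(N) = 1.301030
C = 1.204120 / 1.301030 = 0.9255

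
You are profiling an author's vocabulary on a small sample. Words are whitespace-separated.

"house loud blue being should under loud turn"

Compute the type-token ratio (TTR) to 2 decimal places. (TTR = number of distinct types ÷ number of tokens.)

0.88

N = 8 tokens, V = 7 types.
TTR = V / N = 7 / 8 = 0.88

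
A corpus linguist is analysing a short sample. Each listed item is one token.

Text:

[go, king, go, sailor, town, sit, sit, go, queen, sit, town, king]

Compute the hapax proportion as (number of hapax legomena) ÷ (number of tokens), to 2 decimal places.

Frequencies: go:3, sit:3, king:2, town:2, sailor:1, queen:1
Hapax count = 2; token count = 12.
Ratio = 2 / 12 = 0.17

0.17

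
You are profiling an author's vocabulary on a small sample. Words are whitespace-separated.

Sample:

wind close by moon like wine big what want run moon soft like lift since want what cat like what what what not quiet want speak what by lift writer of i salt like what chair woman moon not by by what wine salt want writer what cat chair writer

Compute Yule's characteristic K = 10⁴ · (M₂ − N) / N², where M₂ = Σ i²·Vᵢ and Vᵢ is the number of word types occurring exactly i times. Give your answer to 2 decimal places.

528.00

Frequencies: what:9, by:4, like:4, want:4, moon:3, writer:3, wine:2, lift:2, cat:2, not:2, salt:2, chair:2, wind:1, close:1, big:1, run:1, soft:1, since:1, quiet:1, speak:1, … (3 more, each freq 1)
N = 50. Frequency spectrum: V_1=11, V_2=6, V_3=2, V_4=3, V_9=1
M₂ = 1²·11 + 2²·6 + 3²·2 + 4²·3 + 9²·1 = 182
K = 10000 × (182 − 50) / 50² = 528.00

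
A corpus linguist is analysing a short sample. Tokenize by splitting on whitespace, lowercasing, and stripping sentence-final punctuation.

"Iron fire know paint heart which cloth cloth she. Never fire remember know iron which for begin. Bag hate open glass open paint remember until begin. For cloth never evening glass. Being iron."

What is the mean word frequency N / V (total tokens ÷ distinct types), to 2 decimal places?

1.74

N = 33 tokens, V = 19 types.
Mean frequency = N / V = 33 / 19 = 1.74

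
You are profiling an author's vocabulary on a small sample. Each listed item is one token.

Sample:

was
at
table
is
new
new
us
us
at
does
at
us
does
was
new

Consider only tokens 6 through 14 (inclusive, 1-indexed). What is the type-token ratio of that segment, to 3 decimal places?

0.556

Segment tokens 6–14: new, us, us, at, does, at, us, does, was
Segment N = 9, segment V = 5.
TTR = 5 / 9 = 0.556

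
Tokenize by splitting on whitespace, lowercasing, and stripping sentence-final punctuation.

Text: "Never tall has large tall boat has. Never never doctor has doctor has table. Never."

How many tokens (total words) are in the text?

Tokens: never, tall, has, large, tall, boat, has, never, never, doctor, has, doctor, has, table, never
N = 15

15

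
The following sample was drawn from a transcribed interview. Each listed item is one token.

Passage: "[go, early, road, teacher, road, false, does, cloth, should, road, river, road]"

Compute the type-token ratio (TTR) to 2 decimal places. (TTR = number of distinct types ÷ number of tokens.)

N = 12 tokens, V = 9 types.
TTR = V / N = 9 / 12 = 0.75

0.75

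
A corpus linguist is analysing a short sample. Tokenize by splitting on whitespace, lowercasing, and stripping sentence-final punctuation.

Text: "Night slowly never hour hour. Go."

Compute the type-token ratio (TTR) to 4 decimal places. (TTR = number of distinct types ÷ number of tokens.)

N = 6 tokens, V = 5 types.
TTR = V / N = 5 / 6 = 0.8333

0.8333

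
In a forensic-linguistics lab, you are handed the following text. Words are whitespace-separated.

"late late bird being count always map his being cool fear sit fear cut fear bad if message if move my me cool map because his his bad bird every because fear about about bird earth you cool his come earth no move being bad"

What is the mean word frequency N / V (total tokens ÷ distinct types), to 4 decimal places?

N = 45 tokens, V = 24 types.
Mean frequency = N / V = 45 / 24 = 1.8750

1.8750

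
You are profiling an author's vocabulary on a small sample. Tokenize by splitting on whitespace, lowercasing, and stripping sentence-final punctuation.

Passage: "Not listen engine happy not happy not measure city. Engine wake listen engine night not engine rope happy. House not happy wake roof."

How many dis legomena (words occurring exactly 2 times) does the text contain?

Frequencies: not:5, engine:4, happy:4, listen:2, wake:2, measure:1, city:1, night:1, rope:1, house:1, roof:1
Words with frequency 2: listen, wake

2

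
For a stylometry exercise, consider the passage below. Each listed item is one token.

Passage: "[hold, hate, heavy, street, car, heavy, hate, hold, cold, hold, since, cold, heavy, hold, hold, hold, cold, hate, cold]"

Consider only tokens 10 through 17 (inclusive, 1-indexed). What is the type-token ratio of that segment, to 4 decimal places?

Segment tokens 10–17: hold, since, cold, heavy, hold, hold, hold, cold
Segment N = 8, segment V = 4.
TTR = 4 / 8 = 0.5000

0.5000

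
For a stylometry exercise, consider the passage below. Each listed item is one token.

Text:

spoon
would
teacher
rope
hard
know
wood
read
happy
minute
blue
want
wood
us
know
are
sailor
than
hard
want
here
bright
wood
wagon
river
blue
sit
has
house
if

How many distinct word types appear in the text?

24

Distinct types: {are, blue, bright, happy, hard, has, here, house, if, know, minute, read, river, rope, sailor, sit, spoon, teacher, than, us, wagon, want, wood, would}
V = 24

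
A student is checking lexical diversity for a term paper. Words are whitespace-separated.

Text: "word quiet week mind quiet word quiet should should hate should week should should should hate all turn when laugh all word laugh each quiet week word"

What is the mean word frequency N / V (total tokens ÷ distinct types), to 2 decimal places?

2.45

N = 27 tokens, V = 11 types.
Mean frequency = N / V = 27 / 11 = 2.45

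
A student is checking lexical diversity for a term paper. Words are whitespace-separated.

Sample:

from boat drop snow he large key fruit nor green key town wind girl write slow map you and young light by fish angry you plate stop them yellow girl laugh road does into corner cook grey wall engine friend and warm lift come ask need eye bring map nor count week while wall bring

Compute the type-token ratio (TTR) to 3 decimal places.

0.855

N = 55 tokens, V = 47 types.
TTR = V / N = 47 / 55 = 0.855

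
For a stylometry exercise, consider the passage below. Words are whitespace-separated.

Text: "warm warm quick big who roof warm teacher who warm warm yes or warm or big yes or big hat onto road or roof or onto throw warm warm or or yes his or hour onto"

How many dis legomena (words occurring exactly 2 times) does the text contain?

Frequencies: warm:8, or:8, big:3, yes:3, onto:3, who:2, roof:2, quick:1, teacher:1, hat:1, road:1, throw:1, his:1, hour:1
Words with frequency 2: roof, who

2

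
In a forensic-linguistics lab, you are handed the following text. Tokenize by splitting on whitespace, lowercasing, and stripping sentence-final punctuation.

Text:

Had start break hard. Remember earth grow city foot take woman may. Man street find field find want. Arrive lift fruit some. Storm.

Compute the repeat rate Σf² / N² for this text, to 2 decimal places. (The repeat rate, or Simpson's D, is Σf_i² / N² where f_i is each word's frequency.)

Frequencies: find:2, had:1, start:1, break:1, hard:1, remember:1, earth:1, grow:1, city:1, foot:1, take:1, woman:1, may:1, man:1, street:1, field:1, want:1, arrive:1, lift:1, fruit:1, … (2 more, each freq 1)
Σf² = 25; N² = 529
Repeat rate = 25 / 529 = 0.05

0.05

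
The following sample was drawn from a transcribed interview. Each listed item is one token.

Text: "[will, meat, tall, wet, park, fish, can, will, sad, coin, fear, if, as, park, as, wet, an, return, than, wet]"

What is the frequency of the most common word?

3

Frequencies: wet:3, will:2, park:2, as:2, meat:1, tall:1, fish:1, can:1, sad:1, coin:1, fear:1, if:1, an:1, return:1, than:1
Most common: 'wet' with frequency 3.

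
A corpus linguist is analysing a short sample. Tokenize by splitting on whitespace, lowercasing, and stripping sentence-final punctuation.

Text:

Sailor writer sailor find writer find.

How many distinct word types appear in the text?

3

Distinct types: {find, sailor, writer}
V = 3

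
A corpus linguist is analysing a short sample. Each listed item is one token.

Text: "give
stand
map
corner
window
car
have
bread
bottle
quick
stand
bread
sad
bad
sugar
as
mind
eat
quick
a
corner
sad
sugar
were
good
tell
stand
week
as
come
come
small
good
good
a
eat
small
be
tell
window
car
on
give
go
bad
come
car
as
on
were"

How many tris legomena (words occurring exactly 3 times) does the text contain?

Frequencies: stand:3, car:3, as:3, good:3, come:3, give:2, corner:2, window:2, bread:2, quick:2, sad:2, bad:2, sugar:2, eat:2, a:2, were:2, tell:2, small:2, on:2, map:1, … (6 more, each freq 1)
Words with frequency 3: as, car, come, good, stand

5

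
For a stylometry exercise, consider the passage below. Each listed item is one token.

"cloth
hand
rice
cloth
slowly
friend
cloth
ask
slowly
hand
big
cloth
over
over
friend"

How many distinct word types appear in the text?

Distinct types: {ask, big, cloth, friend, hand, over, rice, slowly}
V = 8

8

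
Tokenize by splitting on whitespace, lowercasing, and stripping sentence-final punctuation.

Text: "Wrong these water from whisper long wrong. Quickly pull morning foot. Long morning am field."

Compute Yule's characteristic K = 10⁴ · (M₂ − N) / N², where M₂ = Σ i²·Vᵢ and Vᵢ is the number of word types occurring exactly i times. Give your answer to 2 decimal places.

Frequencies: wrong:2, long:2, morning:2, these:1, water:1, from:1, whisper:1, quickly:1, pull:1, foot:1, am:1, field:1
N = 15. Frequency spectrum: V_1=9, V_2=3
M₂ = 1²·9 + 2²·3 = 21
K = 10000 × (21 − 15) / 15² = 266.67

266.67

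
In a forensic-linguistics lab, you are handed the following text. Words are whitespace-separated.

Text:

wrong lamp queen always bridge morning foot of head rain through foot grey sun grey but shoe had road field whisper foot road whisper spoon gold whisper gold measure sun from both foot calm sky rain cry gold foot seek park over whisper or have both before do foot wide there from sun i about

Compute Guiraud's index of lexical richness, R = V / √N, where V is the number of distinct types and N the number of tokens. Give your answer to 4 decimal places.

N = 55, V = 38.
√N = 7.416198
R = 38 / 7.416198 = 5.1239

5.1239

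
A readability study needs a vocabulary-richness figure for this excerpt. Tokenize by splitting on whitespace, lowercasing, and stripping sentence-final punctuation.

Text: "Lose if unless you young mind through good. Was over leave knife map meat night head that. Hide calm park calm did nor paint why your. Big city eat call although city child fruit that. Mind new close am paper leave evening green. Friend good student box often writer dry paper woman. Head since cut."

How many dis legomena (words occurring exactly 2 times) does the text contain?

8

Frequencies: mind:2, good:2, leave:2, head:2, that:2, calm:2, city:2, paper:2, lose:1, if:1, unless:1, you:1, young:1, through:1, was:1, over:1, knife:1, map:1, meat:1, night:1, … (27 more, each freq 1)
Words with frequency 2: calm, city, good, head, leave, mind, paper, that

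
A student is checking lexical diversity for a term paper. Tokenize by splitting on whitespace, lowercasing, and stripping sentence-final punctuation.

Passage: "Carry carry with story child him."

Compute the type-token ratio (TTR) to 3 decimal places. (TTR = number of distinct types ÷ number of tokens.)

0.833

N = 6 tokens, V = 5 types.
TTR = V / N = 5 / 6 = 0.833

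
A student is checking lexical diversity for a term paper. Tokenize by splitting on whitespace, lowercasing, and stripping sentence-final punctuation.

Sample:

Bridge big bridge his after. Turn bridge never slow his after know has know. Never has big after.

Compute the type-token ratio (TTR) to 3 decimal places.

0.500

N = 18 tokens, V = 9 types.
TTR = V / N = 9 / 18 = 0.500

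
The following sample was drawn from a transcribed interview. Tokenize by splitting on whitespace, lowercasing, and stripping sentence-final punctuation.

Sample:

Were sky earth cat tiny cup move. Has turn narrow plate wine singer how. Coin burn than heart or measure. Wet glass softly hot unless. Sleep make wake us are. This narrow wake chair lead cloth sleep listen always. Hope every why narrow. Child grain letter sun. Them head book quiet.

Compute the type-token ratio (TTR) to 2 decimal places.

N = 51 tokens, V = 47 types.
TTR = V / N = 47 / 51 = 0.92

0.92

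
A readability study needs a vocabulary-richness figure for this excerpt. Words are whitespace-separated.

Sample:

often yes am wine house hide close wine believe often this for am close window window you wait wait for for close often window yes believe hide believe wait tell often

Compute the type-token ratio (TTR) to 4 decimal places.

N = 31 tokens, V = 14 types.
TTR = V / N = 14 / 31 = 0.4516

0.4516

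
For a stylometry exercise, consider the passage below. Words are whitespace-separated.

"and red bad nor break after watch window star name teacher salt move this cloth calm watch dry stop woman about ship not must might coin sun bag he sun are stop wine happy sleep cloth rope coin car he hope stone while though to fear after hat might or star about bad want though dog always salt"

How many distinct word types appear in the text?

45

Distinct types: {about, after, always, and, are, bad, bag, break, calm, car, cloth, coin, dog, dry, fear, happy, hat, he, hope, might, move, must, name, nor, not, or, red, rope, salt, ship, sleep, star, stone, stop, sun, teacher, this, though, to, want, watch, while, window, wine, woman}
V = 45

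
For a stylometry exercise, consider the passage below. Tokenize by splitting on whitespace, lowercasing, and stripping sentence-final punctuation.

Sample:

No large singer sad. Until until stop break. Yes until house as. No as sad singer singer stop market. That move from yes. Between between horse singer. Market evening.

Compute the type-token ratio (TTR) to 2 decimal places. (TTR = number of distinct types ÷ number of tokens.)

0.59

N = 29 tokens, V = 17 types.
TTR = V / N = 17 / 29 = 0.59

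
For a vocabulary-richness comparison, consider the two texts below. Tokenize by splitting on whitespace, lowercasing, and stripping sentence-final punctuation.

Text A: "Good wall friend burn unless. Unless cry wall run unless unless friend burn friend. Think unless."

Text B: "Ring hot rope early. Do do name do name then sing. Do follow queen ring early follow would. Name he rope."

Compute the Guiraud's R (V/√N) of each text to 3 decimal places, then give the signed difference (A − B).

-0.619

A: V=8, N=16, R=2.000
B: V=12, N=21, R=2.619
Difference = 2.000 − 2.619 = -0.619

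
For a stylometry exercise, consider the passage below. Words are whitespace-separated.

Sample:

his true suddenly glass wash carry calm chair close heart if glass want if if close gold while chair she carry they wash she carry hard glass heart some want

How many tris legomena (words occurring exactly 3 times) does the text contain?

3

Frequencies: glass:3, carry:3, if:3, wash:2, chair:2, close:2, heart:2, want:2, she:2, his:1, true:1, suddenly:1, calm:1, gold:1, while:1, they:1, hard:1, some:1
Words with frequency 3: carry, glass, if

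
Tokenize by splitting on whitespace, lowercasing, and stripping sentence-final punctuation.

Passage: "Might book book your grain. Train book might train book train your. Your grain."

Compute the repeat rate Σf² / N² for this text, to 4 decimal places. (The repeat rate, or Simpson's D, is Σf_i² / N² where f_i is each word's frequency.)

Frequencies: book:4, your:3, train:3, might:2, grain:2
Σf² = 42; N² = 196
Repeat rate = 42 / 196 = 0.2143

0.2143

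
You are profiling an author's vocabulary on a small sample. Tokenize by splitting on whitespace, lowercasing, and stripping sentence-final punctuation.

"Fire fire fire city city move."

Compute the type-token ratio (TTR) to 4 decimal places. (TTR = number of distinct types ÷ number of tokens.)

0.5000

N = 6 tokens, V = 3 types.
TTR = V / N = 3 / 6 = 0.5000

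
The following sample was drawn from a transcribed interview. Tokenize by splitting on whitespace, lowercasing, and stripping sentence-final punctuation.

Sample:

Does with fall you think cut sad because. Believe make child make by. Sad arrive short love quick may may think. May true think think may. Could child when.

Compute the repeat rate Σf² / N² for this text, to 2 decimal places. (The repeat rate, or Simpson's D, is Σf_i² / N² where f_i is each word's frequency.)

Frequencies: think:4, may:4, sad:2, make:2, child:2, does:1, with:1, fall:1, you:1, cut:1, because:1, believe:1, by:1, arrive:1, short:1, love:1, quick:1, true:1, could:1, when:1
Σf² = 59; N² = 841
Repeat rate = 59 / 841 = 0.07

0.07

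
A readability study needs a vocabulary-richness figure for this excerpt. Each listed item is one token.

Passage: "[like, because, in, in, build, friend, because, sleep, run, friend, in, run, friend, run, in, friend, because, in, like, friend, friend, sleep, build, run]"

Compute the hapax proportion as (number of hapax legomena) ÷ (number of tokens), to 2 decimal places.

Frequencies: friend:6, in:5, run:4, because:3, like:2, build:2, sleep:2
Hapax count = 0; token count = 24.
Ratio = 0 / 24 = 0.00

0.00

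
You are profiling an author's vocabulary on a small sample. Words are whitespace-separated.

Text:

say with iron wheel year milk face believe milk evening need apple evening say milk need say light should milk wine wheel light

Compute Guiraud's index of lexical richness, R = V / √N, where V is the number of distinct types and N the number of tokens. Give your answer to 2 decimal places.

2.92

N = 23, V = 14.
√N = 4.795832
R = 14 / 4.795832 = 2.92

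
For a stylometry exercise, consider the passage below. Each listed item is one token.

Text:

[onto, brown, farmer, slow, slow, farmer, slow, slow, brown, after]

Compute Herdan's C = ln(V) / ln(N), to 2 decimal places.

N = 10, V = 5.
ln(V) = 1.609438, ln(N) = 2.302585
C = 1.609438 / 2.302585 = 0.70

0.70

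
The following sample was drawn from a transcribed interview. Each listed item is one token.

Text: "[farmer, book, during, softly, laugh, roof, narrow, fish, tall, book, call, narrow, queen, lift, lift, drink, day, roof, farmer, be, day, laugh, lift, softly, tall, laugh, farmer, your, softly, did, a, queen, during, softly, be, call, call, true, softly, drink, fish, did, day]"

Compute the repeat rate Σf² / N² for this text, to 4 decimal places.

0.0611

Frequencies: softly:5, farmer:3, laugh:3, call:3, lift:3, day:3, book:2, during:2, roof:2, narrow:2, fish:2, tall:2, queen:2, drink:2, be:2, did:2, your:1, a:1, true:1
Σf² = 113; N² = 1849
Repeat rate = 113 / 1849 = 0.0611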